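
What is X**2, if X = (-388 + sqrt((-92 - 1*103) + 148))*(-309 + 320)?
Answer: 18210137 - 93896*I*sqrt(47) ≈ 1.821e+7 - 6.4372e+5*I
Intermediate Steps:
X = -4268 + 11*I*sqrt(47) (X = (-388 + sqrt((-92 - 103) + 148))*11 = (-388 + sqrt(-195 + 148))*11 = (-388 + sqrt(-47))*11 = (-388 + I*sqrt(47))*11 = -4268 + 11*I*sqrt(47) ≈ -4268.0 + 75.412*I)
X**2 = (-4268 + 11*I*sqrt(47))**2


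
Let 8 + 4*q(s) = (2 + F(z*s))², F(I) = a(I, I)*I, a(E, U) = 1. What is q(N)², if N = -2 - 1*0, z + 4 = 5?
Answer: 4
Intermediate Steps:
z = 1 (z = -4 + 5 = 1)
N = -2 (N = -2 + 0 = -2)
F(I) = I (F(I) = 1*I = I)
q(s) = -2 + (2 + s)²/4 (q(s) = -2 + (2 + 1*s)²/4 = -2 + (2 + s)²/4)
q(N)² = (-2 + (2 - 2)²/4)² = (-2 + (¼)*0²)² = (-2 + (¼)*0)² = (-2 + 0)² = (-2)² = 4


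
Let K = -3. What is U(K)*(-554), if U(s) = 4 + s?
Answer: -554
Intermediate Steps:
U(K)*(-554) = (4 - 3)*(-554) = 1*(-554) = -554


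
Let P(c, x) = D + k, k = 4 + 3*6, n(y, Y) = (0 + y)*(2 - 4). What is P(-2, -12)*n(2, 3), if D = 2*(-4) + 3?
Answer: -68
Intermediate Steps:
D = -5 (D = -8 + 3 = -5)
n(y, Y) = -2*y (n(y, Y) = y*(-2) = -2*y)
k = 22 (k = 4 + 18 = 22)
P(c, x) = 17 (P(c, x) = -5 + 22 = 17)
P(-2, -12)*n(2, 3) = 17*(-2*2) = 17*(-4) = -68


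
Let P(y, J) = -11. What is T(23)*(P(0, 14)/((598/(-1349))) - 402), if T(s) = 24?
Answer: -2706684/299 ≈ -9052.5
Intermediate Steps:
T(23)*(P(0, 14)/((598/(-1349))) - 402) = 24*(-11/(598/(-1349)) - 402) = 24*(-11/(598*(-1/1349)) - 402) = 24*(-11/(-598/1349) - 402) = 24*(-11*(-1349/598) - 402) = 24*(14839/598 - 402) = 24*(-225557/598) = -2706684/299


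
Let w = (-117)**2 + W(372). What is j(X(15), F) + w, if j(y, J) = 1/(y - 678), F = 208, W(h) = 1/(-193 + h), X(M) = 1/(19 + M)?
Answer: 56482596846/4126129 ≈ 13689.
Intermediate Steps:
j(y, J) = 1/(-678 + y)
w = 2450332/179 (w = (-117)**2 + 1/(-193 + 372) = 13689 + 1/179 = 2450332/179 ≈ 13689.)
j(X(15), F) + w = 1/(-678 + 1/(19 + 15)) + 2450332/179 = 1/(-678 + 1/34) + 2450332/179 = 1/(-23051/34) + 2450332/179 = -34/23051 + 2450332/179 = 56482596846/4126129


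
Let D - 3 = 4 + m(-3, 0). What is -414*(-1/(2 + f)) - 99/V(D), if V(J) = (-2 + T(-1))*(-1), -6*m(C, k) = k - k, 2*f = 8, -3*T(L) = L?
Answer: 48/5 ≈ 9.6000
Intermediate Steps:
T(L) = -L/3
f = 4 (f = (½)*8 = 4)
m(C, k) = 0 (m(C, k) = -(k - k)/6 = -⅙*0 = 0)
D = 7 (D = 3 + (4 + 0) = 3 + 4 = 7)
V(J) = 5/3 (V(J) = (-2 - ⅓*(-1))*(-1) = (-2 + ⅓)*(-1) = -5/3*(-1) = 5/3)
-414*(-1/(2 + f)) - 99/V(D) = -414*(-1/(2 + 4)) - 99/5/3 = -414/(6*(-1)) - 99*⅗ = -414/(-6) - 297/5 = -414*(-⅙) - 297/5 = 69 - 297/5 = 48/5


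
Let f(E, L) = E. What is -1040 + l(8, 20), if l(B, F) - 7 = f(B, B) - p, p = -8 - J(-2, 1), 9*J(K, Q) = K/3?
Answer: -27461/27 ≈ -1017.1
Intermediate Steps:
J(K, Q) = K/27 (J(K, Q) = (K/3)/9 = K/27)
p = -214/27 (p = -8 - (-2)/27 = -8 - 1*(-2/27) = -8 + 2/27 = -214/27 ≈ -7.9259)
l(B, F) = 403/27 + B (l(B, F) = 7 + (B - 1*(-214/27)) = 7 + (B + 214/27) = 7 + (214/27 + B) = 403/27 + B)
-1040 + l(8, 20) = -1040 + (403/27 + 8) = -1040 + 619/27 = -27461/27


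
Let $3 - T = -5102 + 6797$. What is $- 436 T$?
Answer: $737712$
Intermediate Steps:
$T = -1692$ ($T = 3 - \left(-5102 + 6797\right) = 3 - 1695 = -1692$)
$- 436 T = \left(-436\right) \left(-1692\right) = 737712$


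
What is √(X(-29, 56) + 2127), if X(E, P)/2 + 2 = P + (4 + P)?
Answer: √2355 ≈ 48.528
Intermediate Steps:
X(E, P) = 4 + 4*P (X(E, P) = -4 + 2*(P + (4 + P)) = -4 + 2*(4 + 2*P) = -4 + (8 + 4*P) = 4 + 4*P)
√(X(-29, 56) + 2127) = √((4 + 4*56) + 2127) = √((4 + 224) + 2127) = √(228 + 2127) = √2355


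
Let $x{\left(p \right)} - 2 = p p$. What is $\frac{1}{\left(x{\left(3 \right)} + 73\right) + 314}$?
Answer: $\frac{1}{398} \approx 0.0025126$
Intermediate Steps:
$x{\left(p \right)} = 2 + p^{2}$ ($x{\left(p \right)} = 2 + p p = 2 + p^{2}$)
$\frac{1}{\left(x{\left(3 \right)} + 73\right) + 314} = \frac{1}{\left(\left(2 + 3^{2}\right) + 73\right) + 314} = \frac{1}{\left(\left(2 + 9\right) + 73\right) + 314} = \frac{1}{\left(11 + 73\right) + 314} = \frac{1}{84 + 314} = \frac{1}{398}$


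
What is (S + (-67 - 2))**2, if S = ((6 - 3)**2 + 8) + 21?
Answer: 961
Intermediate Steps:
S = 38 (S = (3**2 + 8) + 21 = (9 + 8) + 21 = 17 + 21 = 38)
(S + (-67 - 2))**2 = (38 + (-67 - 2))**2 = (38 - 69)**2 = (-31)**2 = 961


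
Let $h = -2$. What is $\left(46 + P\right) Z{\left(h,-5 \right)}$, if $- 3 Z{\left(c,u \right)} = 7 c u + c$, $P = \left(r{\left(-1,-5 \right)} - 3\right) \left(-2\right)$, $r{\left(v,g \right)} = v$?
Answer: $-1224$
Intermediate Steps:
$P = 8$ ($P = \left(-1 - 3\right) \left(-2\right) = \left(-4\right) \left(-2\right) = 8$)
$Z{\left(c,u \right)} = - \frac{c}{3} - \frac{7 c u}{3}$ ($Z{\left(c,u \right)} = - \frac{7 c u + c}{3} = - \frac{c + 7 c u}{3} = - \frac{c}{3} - \frac{7 c u}{3}$)
$\left(46 + P\right) Z{\left(h,-5 \right)} = \left(46 + 8\right) \left(\left(- \frac{1}{3}\right) \left(-2\right) \left(1 + 7 \left(-5\right)\right)\right) = 54 \left(\left(- \frac{1}{3}\right) \left(-2\right) \left(1 - 35\right)\right) = 54 \left(\left(- \frac{1}{3}\right) \left(-2\right) \left(-34\right)\right) = 54 \left(- \frac{68}{3}\right) = -1224$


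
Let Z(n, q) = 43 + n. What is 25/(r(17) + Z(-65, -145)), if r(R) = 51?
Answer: 25/29 ≈ 0.86207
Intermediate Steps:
25/(r(17) + Z(-65, -145)) = 25/(51 + (43 - 65)) = 25/(51 - 22) = 25/29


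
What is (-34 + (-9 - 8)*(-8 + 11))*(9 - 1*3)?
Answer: -510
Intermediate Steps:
(-34 + (-9 - 8)*(-8 + 11))*(9 - 1*3) = (-34 - 17*3)*(9 - 3) = (-34 - 51)*6 = -85*6 = -510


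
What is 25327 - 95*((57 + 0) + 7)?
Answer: 19247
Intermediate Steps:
25327 - 95*((57 + 0) + 7) = 25327 - 95*(57 + 7) = 25327 - 95*64 = 25327 - 1*6080 = 25327 - 6080 = 19247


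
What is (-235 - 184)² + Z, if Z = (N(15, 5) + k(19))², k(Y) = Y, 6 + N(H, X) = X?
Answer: 175885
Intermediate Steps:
N(H, X) = -6 + X
Z = 324 (Z = ((-6 + 5) + 19)² = (-1 + 19)² = 18² = 324)
(-235 - 184)² + Z = (-235 - 184)² + 324 = (-419)² + 324 = 175561 + 324 = 175885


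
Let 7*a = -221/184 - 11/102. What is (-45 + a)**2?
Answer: 8810466507049/4314913344 ≈ 2041.9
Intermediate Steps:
a = -12283/65688 (a = (-221/184 - 11/102)/7 = (1/7)*(-12283/9384) = -12283/65688 ≈ -0.18699)
(-45 + a)**2 = (-45 - 12283/65688)**2 = (-2968243/65688)**2 = 8810466507049/4314913344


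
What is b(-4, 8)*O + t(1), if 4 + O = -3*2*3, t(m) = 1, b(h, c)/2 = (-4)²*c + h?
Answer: -5455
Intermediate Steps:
b(h, c) = 2*h + 32*c (b(h, c) = 2*((-4)²*c + h) = 2*(16*c + h) = 2*(h + 16*c) = 2*h + 32*c)
O = -22 (O = -4 - 3*2*3 = -4 - 6*3 = -4 - 18 = -22)
b(-4, 8)*O + t(1) = (2*(-4) + 32*8)*(-22) + 1 = (-8 + 256)*(-22) + 1 = 248*(-22) + 1 = -5456 + 1 = -5455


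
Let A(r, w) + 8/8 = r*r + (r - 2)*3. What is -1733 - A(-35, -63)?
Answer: -2846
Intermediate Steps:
A(r, w) = -7 + r**2 + 3*r (A(r, w) = -1 + (r*r + (r - 2)*3) = -1 + (r**2 + (-2 + r)*3) = -1 + (r**2 + (-6 + 3*r)) = -1 + (-6 + r**2 + 3*r) = -7 + r**2 + 3*r)
-1733 - A(-35, -63) = -1733 - (-7 + (-35)**2 + 3*(-35)) = -1733 - (-7 + 1225 - 105) = -1733 - 1*1113 = -1733 - 1113 = -2846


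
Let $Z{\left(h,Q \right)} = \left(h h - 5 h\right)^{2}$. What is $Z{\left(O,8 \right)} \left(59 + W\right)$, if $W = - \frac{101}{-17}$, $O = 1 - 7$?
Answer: $\frac{4809024}{17} \approx 2.8288 \cdot 10^{5}$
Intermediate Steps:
$O = -6$ ($O = 1 - 7 = -6$)
$Z{\left(h,Q \right)} = \left(h^{2} - 5 h\right)^{2}$
$W = \frac{101}{17}$ ($W = \left(-101\right) \left(- \frac{1}{17}\right) = \frac{101}{17} \approx 5.9412$)
$Z{\left(O,8 \right)} \left(59 + W\right) = \left(-6\right)^{2} \left(-5 - 6\right)^{2} \left(59 + \frac{101}{17}\right) = 36 \left(-11\right)^{2} \cdot \frac{1104}{17} = 36 \cdot 121 \cdot \frac{1104}{17} = 4356 \cdot \frac{1104}{17} = \frac{4809024}{17}$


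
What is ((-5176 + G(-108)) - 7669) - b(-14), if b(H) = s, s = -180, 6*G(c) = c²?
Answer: -10721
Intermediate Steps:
G(c) = c²/6
b(H) = -180
((-5176 + G(-108)) - 7669) - b(-14) = ((-5176 + (⅙)*(-108)²) - 7669) - 1*(-180) = ((-5176 + (⅙)*11664) - 7669) + 180 = ((-5176 + 1944) - 7669) + 180 = (-3232 - 7669) + 180 = -10901 + 180 = -10721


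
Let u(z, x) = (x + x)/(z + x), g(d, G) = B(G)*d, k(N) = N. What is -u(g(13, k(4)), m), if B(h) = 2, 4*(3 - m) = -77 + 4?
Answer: -170/189 ≈ -0.89947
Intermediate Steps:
m = 85/4 (m = 3 - (-77 + 4)/4 = 3 - 1/4*(-73) = 3 + 73/4 = 85/4 ≈ 21.250)
g(d, G) = 2*d
u(z, x) = 2*x/(x + z) (u(z, x) = (2*x)/(x + z) = 2*x/(x + z))
-u(g(13, k(4)), m) = -2*85/(4*(85/4 + 2*13)) = -2*85/(4*(85/4 + 26)) = -2*85/(4*189/4) = -2*85*4/(4*189) = -1*170/189 = -170/189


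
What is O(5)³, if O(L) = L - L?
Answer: 0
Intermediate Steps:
O(L) = 0
O(5)³ = 0³ = 0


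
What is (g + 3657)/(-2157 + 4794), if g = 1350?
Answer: 1669/879 ≈ 1.8987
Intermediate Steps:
(g + 3657)/(-2157 + 4794) = (1350 + 3657)/(-2157 + 4794) = 5007/2637 = 5007*(1/2637) = 1669/879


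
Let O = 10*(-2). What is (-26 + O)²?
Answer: 2116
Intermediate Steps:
O = -20
(-26 + O)² = (-26 - 20)² = (-46)² = 2116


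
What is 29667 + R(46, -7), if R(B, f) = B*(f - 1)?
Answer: 29299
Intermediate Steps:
R(B, f) = B*(-1 + f)
29667 + R(46, -7) = 29667 + 46*(-1 - 7) = 29667 + 46*(-8) = 29667 - 368 = 29299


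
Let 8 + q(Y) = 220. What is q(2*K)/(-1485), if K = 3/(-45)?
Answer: -212/1485 ≈ -0.14276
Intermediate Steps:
K = -1/15 (K = 3*(-1/45) = -1/15 ≈ -0.066667)
q(Y) = 212 (q(Y) = -8 + 220 = 212)
q(2*K)/(-1485) = 212/(-1485) = 212*(-1/1485) = -212/1485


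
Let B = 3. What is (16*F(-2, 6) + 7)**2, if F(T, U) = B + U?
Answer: 22801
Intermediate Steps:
F(T, U) = 3 + U
(16*F(-2, 6) + 7)**2 = (16*(3 + 6) + 7)**2 = (16*9 + 7)**2 = (144 + 7)**2 = 151**2 = 22801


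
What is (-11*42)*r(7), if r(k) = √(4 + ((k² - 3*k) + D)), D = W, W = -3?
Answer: -462*√29 ≈ -2487.9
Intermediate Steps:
D = -3
r(k) = √(1 + k² - 3*k) (r(k) = √(4 + ((k² - 3*k) - 3)) = √(4 + (-3 + k² - 3*k)) = √(1 + k² - 3*k))
(-11*42)*r(7) = (-11*42)*√(1 + 7² - 3*7) = -462*√(1 + 49 - 21) = -462*√29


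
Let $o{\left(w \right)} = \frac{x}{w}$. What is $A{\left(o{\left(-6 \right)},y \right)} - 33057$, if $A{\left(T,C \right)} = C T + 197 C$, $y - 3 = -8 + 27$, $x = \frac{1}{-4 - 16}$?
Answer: $- \frac{1723369}{60} \approx -28723.0$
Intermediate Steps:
$x = - \frac{1}{20}$ ($x = \frac{1}{-4 - 16} = \frac{1}{-20} = - \frac{1}{20} \approx -0.05$)
$y = 22$ ($y = 3 + \left(-8 + 27\right) = 3 + 19 = 22$)
$o{\left(w \right)} = - \frac{1}{20 w}$
$A{\left(T,C \right)} = 197 C + C T$
$A{\left(o{\left(-6 \right)},y \right)} - 33057 = 22 \left(197 - \frac{1}{20 \left(-6\right)}\right) - 33057 = 22 \left(197 - - \frac{1}{120}\right) - 33057 = 22 \left(197 + \frac{1}{120}\right) - 33057 = 22 \cdot \frac{23641}{120} - 33057 = \frac{260051}{60} - 33057 = - \frac{1723369}{60}$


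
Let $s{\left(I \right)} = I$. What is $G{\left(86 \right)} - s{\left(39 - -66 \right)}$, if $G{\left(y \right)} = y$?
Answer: $-19$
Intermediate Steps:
$G{\left(86 \right)} - s{\left(39 - -66 \right)} = 86 - \left(39 - -66\right) = 86 - \left(39 + 66\right) = 86 - 105 = -19$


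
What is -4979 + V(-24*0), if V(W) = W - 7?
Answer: -4986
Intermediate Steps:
V(W) = -7 + W
-4979 + V(-24*0) = -4979 + (-7 - 24*0) = -4979 + (-7 + 0) = -4979 - 7 = -4986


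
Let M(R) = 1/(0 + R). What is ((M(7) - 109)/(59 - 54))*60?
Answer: -9144/7 ≈ -1306.3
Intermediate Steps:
M(R) = 1/R
((M(7) - 109)/(59 - 54))*60 = ((1/7 - 109)/(59 - 54))*60 = ((⅐ - 109)/5)*60 = -762/7*⅕*60 = -762/35*60 = -9144/7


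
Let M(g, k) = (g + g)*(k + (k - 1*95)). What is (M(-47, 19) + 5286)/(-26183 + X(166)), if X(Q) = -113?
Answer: -2661/6574 ≈ -0.40478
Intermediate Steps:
M(g, k) = 2*g*(-95 + 2*k) (M(g, k) = (2*g)*(k + (k - 95)) = (2*g)*(k + (-95 + k)) = (2*g)*(-95 + 2*k) = 2*g*(-95 + 2*k))
(M(-47, 19) + 5286)/(-26183 + X(166)) = (2*(-47)*(-95 + 2*19) + 5286)/(-26183 - 113) = (2*(-47)*(-95 + 38) + 5286)/(-26296) = (2*(-47)*(-57) + 5286)*(-1/26296) = (5358 + 5286)*(-1/26296) = 10644*(-1/26296) = -2661/6574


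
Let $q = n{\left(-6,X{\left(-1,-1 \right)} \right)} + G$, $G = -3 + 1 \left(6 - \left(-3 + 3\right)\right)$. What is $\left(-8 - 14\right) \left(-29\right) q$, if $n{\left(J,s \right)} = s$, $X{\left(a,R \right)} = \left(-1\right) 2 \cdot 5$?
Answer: $-4466$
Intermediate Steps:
$X{\left(a,R \right)} = -10$ ($X{\left(a,R \right)} = \left(-2\right) 5 = -10$)
$G = 3$ ($G = -3 + 1 \left(6 - 0\right) = -3 + 1 \left(6 + 0\right) = -3 + 1 \cdot 6 = -3 + 6 = 3$)
$q = -7$ ($q = -10 + 3 = -7$)
$\left(-8 - 14\right) \left(-29\right) q = \left(-8 - 14\right) \left(-29\right) \left(-7\right) = \left(-22\right) \left(-29\right) \left(-7\right) = 638 \left(-7\right) = -4466$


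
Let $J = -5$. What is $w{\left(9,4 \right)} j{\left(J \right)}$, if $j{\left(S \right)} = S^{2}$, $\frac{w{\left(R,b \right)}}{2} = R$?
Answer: $450$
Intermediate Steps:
$w{\left(R,b \right)} = 2 R$
$w{\left(9,4 \right)} j{\left(J \right)} = 2 \cdot 9 \left(-5\right)^{2} = 18 \cdot 25 = 450$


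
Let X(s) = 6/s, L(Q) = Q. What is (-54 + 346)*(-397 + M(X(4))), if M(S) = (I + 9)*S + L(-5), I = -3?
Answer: -114756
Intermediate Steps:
M(S) = -5 + 6*S (M(S) = (-3 + 9)*S - 5 = 6*S - 5 = -5 + 6*S)
(-54 + 346)*(-397 + M(X(4))) = (-54 + 346)*(-397 + (-5 + 6*(6/4))) = 292*(-397 + (-5 + 6*(6*(¼)))) = 292*(-397 + (-5 + 6*(3/2))) = 292*(-397 + (-5 + 9)) = 292*(-397 + 4) = 292*(-393) = -114756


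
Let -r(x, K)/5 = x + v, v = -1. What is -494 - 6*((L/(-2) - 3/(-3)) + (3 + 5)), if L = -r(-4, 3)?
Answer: -623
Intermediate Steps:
r(x, K) = 5 - 5*x (r(x, K) = -5*(x - 1) = -5*(-1 + x) = 5 - 5*x)
L = -25 (L = -(5 - 5*(-4)) = -(5 + 20) = -1*25 = -25)
-494 - 6*((L/(-2) - 3/(-3)) + (3 + 5)) = -494 - 6*((-25/(-2) - 3/(-3)) + (3 + 5)) = -494 - 6*((-25*(-½) - 3*(-⅓)) + 8) = -494 - 6*((25/2 + 1) + 8) = -494 - 6*(27/2 + 8) = -494 - 6*43/2 = -494 - 1*129 = -494 - 129 = -623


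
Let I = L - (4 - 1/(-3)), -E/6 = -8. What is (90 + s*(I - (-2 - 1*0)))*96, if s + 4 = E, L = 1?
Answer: 3008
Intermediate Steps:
E = 48 (E = -6*(-8) = 48)
I = -10/3 (I = 1 - (4 - 1/(-3)) = 1 - (4 - 1*(-⅓)) = 1 - (4 + ⅓) = 1 - 1*13/3 = 1 - 13/3 = -10/3 ≈ -3.3333)
s = 44 (s = -4 + 48 = 44)
(90 + s*(I - (-2 - 1*0)))*96 = (90 + 44*(-10/3 - (-2 - 1*0)))*96 = (90 + 44*(-10/3 - (-2 + 0)))*96 = (90 + 44*(-10/3 - 1*(-2)))*96 = (90 + 44*(-10/3 + 2))*96 = (90 + 44*(-4/3))*96 = (90 - 176/3)*96 = (94/3)*96 = 3008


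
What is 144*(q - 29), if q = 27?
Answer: -288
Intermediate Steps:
144*(q - 29) = 144*(27 - 29) = 144*(-2) = -288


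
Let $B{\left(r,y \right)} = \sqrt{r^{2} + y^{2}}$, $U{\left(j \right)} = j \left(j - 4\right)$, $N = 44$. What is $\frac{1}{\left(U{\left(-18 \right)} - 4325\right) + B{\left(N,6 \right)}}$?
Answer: $- \frac{3929}{15435069} - \frac{2 \sqrt{493}}{15435069} \approx -0.00025743$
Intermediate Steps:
$U{\left(j \right)} = j \left(-4 + j\right)$
$\frac{1}{\left(U{\left(-18 \right)} - 4325\right) + B{\left(N,6 \right)}} = \frac{1}{\left(- 18 \left(-4 - 18\right) - 4325\right) + \sqrt{44^{2} + 6^{2}}} = \frac{1}{\left(\left(-18\right) \left(-22\right) - 4325\right) + \sqrt{1936 + 36}} = \frac{1}{\left(396 - 4325\right) + \sqrt{1972}} = \frac{1}{-3929 + 2 \sqrt{493}}$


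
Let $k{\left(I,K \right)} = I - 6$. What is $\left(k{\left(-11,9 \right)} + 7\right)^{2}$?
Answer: $100$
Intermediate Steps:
$k{\left(I,K \right)} = -6 + I$
$\left(k{\left(-11,9 \right)} + 7\right)^{2} = \left(\left(-6 - 11\right) + 7\right)^{2} = \left(-17 + 7\right)^{2} = \left(-10\right)^{2} = 100$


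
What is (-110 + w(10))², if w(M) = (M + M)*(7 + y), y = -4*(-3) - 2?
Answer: 52900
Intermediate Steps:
y = 10 (y = 12 - 2 = 10)
w(M) = 34*M (w(M) = (M + M)*(7 + 10) = (2*M)*17 = 34*M)
(-110 + w(10))² = (-110 + 34*10)² = (-110 + 340)² = 230² = 52900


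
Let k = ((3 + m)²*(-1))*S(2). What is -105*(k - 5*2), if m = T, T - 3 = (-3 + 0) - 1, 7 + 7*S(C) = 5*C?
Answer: 1230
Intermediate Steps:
S(C) = -1 + 5*C/7 (S(C) = -1 + (5*C)/7 = -1 + 5*C/7)
T = -1 (T = 3 + ((-3 + 0) - 1) = 3 + (-3 - 1) = 3 - 4 = -1)
m = -1
k = -12/7 (k = ((3 - 1)²*(-1))*(-1 + (5/7)*2) = (2²*(-1))*(-1 + 10/7) = (4*(-1))*(3/7) = -4*3/7 = -12/7 ≈ -1.7143)
-105*(k - 5*2) = -105*(-12/7 - 5*2) = -105*(-12/7 - 10) = -105*(-82/7) = 1230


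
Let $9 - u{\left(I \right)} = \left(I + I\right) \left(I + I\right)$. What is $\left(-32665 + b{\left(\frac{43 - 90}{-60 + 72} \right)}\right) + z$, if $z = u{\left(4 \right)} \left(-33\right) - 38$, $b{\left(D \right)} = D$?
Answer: $- \frac{370703}{12} \approx -30892.0$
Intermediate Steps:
$u{\left(I \right)} = 9 - 4 I^{2}$ ($u{\left(I \right)} = 9 - \left(I + I\right) \left(I + I\right) = 9 - 2 I 2 I = 9 - 4 I^{2}$)
$z = 1777$ ($z = \left(9 - 4 \cdot 4^{2}\right) \left(-33\right) - 38 = \left(9 - 64\right) \left(-33\right) - 38 = \left(-55\right) \left(-33\right) - 38 = 1815 - 38 = 1777$)
$\left(-32665 + b{\left(\frac{43 - 90}{-60 + 72} \right)}\right) + z = \left(-32665 + \frac{43 - 90}{-60 + 72}\right) + 1777 = \left(-32665 - \frac{47}{12}\right) + 1777 = - \frac{392027}{12} + 1777 = - \frac{370703}{12}$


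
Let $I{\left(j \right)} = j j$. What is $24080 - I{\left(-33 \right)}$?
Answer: $22991$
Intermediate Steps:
$I{\left(j \right)} = j^{2}$
$24080 - I{\left(-33 \right)} = 24080 - \left(-33\right)^{2} = 24080 - 1089 = 22991$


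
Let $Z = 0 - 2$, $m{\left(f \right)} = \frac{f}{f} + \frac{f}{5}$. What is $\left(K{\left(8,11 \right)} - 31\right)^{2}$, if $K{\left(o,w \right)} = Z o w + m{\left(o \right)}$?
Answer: $\frac{1044484}{25} \approx 41779.0$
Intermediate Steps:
$m{\left(f \right)} = 1 + \frac{f}{5}$ ($m{\left(f \right)} = 1 + f \frac{1}{5} = 1 + \frac{f}{5}$)
$Z = -2$ ($Z = 0 - 2 = -2$)
$K{\left(o,w \right)} = 1 + \frac{o}{5} - 2 o w$ ($K{\left(o,w \right)} = - 2 o w + \left(1 + \frac{o}{5}\right) = 1 + \frac{o}{5} - 2 o w$)
$\left(K{\left(8,11 \right)} - 31\right)^{2} = \left(\left(1 + \frac{1}{5} \cdot 8 - 16 \cdot 11\right) - 31\right)^{2} = \left(\left(1 + \frac{8}{5} - 176\right) - 31\right)^{2} = \left(- \frac{867}{5} - 31\right)^{2} = \left(- \frac{1022}{5}\right)^{2} = \frac{1044484}{25}$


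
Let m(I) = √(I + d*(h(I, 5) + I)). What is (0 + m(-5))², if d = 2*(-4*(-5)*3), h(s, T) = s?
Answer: -1205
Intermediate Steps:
d = 120 (d = 2*(20*3) = 2*60 = 120)
m(I) = √241*√I (m(I) = √(I + 120*(I + I)) = √(I + 120*(2*I)) = √(I + 240*I) = √(241*I) = √241*√I)
(0 + m(-5))² = (0 + √241*√(-5))² = (0 + √241*(I*√5))² = (0 + I*√1205)² = (I*√1205)² = -1205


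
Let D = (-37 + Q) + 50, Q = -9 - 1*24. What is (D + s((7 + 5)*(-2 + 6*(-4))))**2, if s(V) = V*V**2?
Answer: 922418779337104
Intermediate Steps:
Q = -33 (Q = -9 - 24 = -33)
s(V) = V**3
D = -20 (D = (-37 - 33) + 50 = -70 + 50 = -20)
(D + s((7 + 5)*(-2 + 6*(-4))))**2 = (-20 + ((7 + 5)*(-2 + 6*(-4)))**3)**2 = (-20 + (12*(-2 - 24))**3)**2 = (-20 + (12*(-26))**3)**2 = (-20 + (-312)**3)**2 = (-20 - 30371328)**2 = (-30371348)**2 = 922418779337104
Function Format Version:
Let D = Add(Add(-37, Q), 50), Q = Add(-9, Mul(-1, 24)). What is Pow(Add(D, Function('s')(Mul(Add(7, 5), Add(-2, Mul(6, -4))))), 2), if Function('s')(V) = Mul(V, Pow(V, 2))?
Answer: 922418779337104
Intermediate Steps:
Q = -33 (Q = Add(-9, -24) = -33)
Function('s')(V) = Pow(V, 3)
D = -20 (D = Add(Add(-37, -33), 50) = Add(-70, 50) = -20)
Pow(Add(D, Function('s')(Mul(Add(7, 5), Add(-2, Mul(6, -4))))), 2) = Pow(Add(-20, Pow(Mul(Add(7, 5), Add(-2, Mul(6, -4))), 3)), 2) = Pow(Add(-20, Pow(Mul(12, Add(-2, -24)), 3)), 2) = Pow(Add(-20, Pow(Mul(12, -26), 3)), 2) = Pow(Add(-20, Pow(-312, 3)), 2) = Pow(Add(-20, -30371328), 2) = Pow(-30371348, 2) = 922418779337104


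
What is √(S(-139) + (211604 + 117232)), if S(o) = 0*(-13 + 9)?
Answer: 2*√82209 ≈ 573.44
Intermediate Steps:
S(o) = 0 (S(o) = 0*(-4) = 0)
√(S(-139) + (211604 + 117232)) = √(0 + (211604 + 117232)) = √(0 + 328836) = √328836 = 2*√82209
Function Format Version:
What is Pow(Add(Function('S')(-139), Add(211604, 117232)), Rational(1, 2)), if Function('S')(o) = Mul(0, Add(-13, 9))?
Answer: Mul(2, Pow(82209, Rational(1, 2))) ≈ 573.44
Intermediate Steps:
Function('S')(o) = 0 (Function('S')(o) = Mul(0, -4) = 0)
Pow(Add(Function('S')(-139), Add(211604, 117232)), Rational(1, 2)) = Pow(Add(0, Add(211604, 117232)), Rational(1, 2)) = Pow(Add(0, 328836), Rational(1, 2)) = Pow(328836, Rational(1, 2)) = Mul(2, Pow(82209, Rational(1, 2)))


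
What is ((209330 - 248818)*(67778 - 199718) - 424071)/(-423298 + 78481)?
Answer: -5846939/387 ≈ -15108.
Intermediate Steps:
((209330 - 248818)*(67778 - 199718) - 424071)/(-423298 + 78481) = (-39488*(-131940) - 424071)/(-344817) = (5210046720 - 424071)*(-1/344817) = 5209622649*(-1/344817) = -5846939/387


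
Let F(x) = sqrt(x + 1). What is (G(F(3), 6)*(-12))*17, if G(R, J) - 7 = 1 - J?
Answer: -408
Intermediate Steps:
F(x) = sqrt(1 + x)
G(R, J) = 8 - J (G(R, J) = 7 + (1 - J) = 8 - J)
(G(F(3), 6)*(-12))*17 = ((8 - 1*6)*(-12))*17 = ((8 - 6)*(-12))*17 = (2*(-12))*17 = -24*17 = -408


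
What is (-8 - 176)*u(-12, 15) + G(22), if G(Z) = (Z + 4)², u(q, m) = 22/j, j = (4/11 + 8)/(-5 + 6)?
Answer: 192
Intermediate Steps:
j = 92/11 (j = (4*(1/11) + 8)/1 = (4/11 + 8)*1 = (92/11)*1 = 92/11 ≈ 8.3636)
u(q, m) = 121/46 (u(q, m) = 22/(92/11) = 22*(11/92) = 121/46)
G(Z) = (4 + Z)²
(-8 - 176)*u(-12, 15) + G(22) = (-8 - 176)*(121/46) + (4 + 22)² = -184*121/46 + 26² = -484 + 676 = 192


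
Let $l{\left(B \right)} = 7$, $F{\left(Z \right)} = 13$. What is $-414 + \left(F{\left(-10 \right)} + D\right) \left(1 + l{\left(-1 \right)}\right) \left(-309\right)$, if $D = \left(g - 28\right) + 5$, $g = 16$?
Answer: $-15246$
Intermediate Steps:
$D = -7$ ($D = \left(16 - 28\right) + 5 = -12 + 5 = -7$)
$-414 + \left(F{\left(-10 \right)} + D\right) \left(1 + l{\left(-1 \right)}\right) \left(-309\right) = -414 + \left(13 - 7\right) \left(1 + 7\right) \left(-309\right) = -414 + 6 \cdot 8 \left(-309\right) = -414 + 48 \left(-309\right) = -414 - 14832 = -15246$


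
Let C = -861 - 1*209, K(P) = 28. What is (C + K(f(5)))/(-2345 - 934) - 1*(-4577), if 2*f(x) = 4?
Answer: 15009025/3279 ≈ 4577.3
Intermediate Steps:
f(x) = 2 (f(x) = (½)*4 = 2)
C = -1070 (C = -861 - 209 = -1070)
(C + K(f(5)))/(-2345 - 934) - 1*(-4577) = (-1070 + 28)/(-2345 - 934) - 1*(-4577) = -1042/(-3279) + 4577 = -1042*(-1/3279) + 4577 = 1042/3279 + 4577 = 15009025/3279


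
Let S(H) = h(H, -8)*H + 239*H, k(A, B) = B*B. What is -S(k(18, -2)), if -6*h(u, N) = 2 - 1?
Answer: -2866/3 ≈ -955.33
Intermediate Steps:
k(A, B) = B²
h(u, N) = -⅙ (h(u, N) = -(2 - 1)/6 = -⅙*1 = -⅙)
S(H) = 1433*H/6 (S(H) = -H/6 + 239*H = 1433*H/6)
-S(k(18, -2)) = -1433*(-2)²/6 = -1433*4/6 = -1*2866/3 = -2866/3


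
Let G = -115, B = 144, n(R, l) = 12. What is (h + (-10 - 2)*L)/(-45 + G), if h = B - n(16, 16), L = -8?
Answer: -57/40 ≈ -1.4250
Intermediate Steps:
h = 132 (h = 144 - 1*12 = 144 - 12 = 132)
(h + (-10 - 2)*L)/(-45 + G) = (132 + (-10 - 2)*(-8))/(-45 - 115) = (132 - 12*(-8))/(-160) = (132 + 96)*(-1/160) = 228*(-1/160) = -57/40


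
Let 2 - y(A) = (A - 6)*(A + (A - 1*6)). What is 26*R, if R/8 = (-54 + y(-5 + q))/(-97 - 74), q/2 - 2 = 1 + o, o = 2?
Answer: 3328/57 ≈ 58.386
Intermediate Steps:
q = 10 (q = 4 + 2*(1 + 2) = 4 + 2*3 = 4 + 6 = 10)
y(A) = 2 - (-6 + A)*(-6 + 2*A) (y(A) = 2 - (A - 6)*(A + (A - 1*6)) = 2 - (-6 + A)*(A + (A - 6)) = 2 - (-6 + A)*(A + (-6 + A)) = 2 - (-6 + A)*(-6 + 2*A))
R = 128/57 (R = 8*((-54 + (-34 - 2*(-5 + 10)² + 18*(-5 + 10)))/(-97 - 74)) = 8*((-54 + (-34 - 2*5² + 18*5))/(-171)) = 8*((-54 + (-34 - 2*25 + 90))*(-1/171)) = 8*((-54 + (-34 - 50 + 90))*(-1/171)) = 8*((-54 + 6)*(-1/171)) = 8*(-48*(-1/171)) = 8*(16/57) = 128/57 ≈ 2.2456)
26*R = 26*(128/57) = 3328/57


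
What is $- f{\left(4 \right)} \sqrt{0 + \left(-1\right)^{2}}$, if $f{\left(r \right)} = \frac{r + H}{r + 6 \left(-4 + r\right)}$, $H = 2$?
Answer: $- \frac{3}{2} \approx -1.5$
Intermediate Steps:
$f{\left(r \right)} = \frac{2 + r}{-24 + 7 r}$ ($f{\left(r \right)} = \frac{r + 2}{r + 6 \left(-4 + r\right)} = \frac{2 + r}{r + \left(-24 + 6 r\right)} = \frac{2 + r}{-24 + 7 r}$)
$- f{\left(4 \right)} \sqrt{0 + \left(-1\right)^{2}} = - \frac{2 + 4}{-24 + 7 \cdot 4} \sqrt{0 + \left(-1\right)^{2}} = - \frac{1}{-24 + 28} \cdot 6 \sqrt{0 + 1} = - \frac{1}{4} \cdot 6 \sqrt{1} = - \frac{1}{4} \cdot 6 \cdot 1 = - \frac{3 \cdot 1}{2} = \left(-1\right) \frac{3}{2} = - \frac{3}{2}$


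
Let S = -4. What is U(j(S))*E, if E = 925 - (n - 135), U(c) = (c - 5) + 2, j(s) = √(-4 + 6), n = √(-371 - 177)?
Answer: -2*(3 - √2)*(530 - I*√137) ≈ -1680.9 + 37.122*I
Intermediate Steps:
n = 2*I*√137 (n = √(-548) = 2*I*√137 ≈ 23.409*I)
j(s) = √2
U(c) = -3 + c (U(c) = (-5 + c) + 2 = -3 + c)
E = 1060 - 2*I*√137 (E = 925 - (2*I*√137 - 135) = 925 - (-135 + 2*I*√137) = 925 + (135 - 2*I*√137) = 1060 - 2*I*√137 ≈ 1060.0 - 23.409*I)
U(j(S))*E = (-3 + √2)*(1060 - 2*I*√137)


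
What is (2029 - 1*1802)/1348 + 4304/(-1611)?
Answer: -5436095/2171628 ≈ -2.5032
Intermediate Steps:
(2029 - 1*1802)/1348 + 4304/(-1611) = (2029 - 1802)*(1/1348) + 4304*(-1/1611) = 227*(1/1348) - 4304/1611 = 227/1348 - 4304/1611 = -5436095/2171628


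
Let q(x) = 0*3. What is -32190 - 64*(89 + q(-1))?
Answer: -37886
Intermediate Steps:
q(x) = 0
-32190 - 64*(89 + q(-1)) = -32190 - 64*(89 + 0) = -32190 - 64*89 = -32190 - 1*5696 = -32190 - 5696 = -37886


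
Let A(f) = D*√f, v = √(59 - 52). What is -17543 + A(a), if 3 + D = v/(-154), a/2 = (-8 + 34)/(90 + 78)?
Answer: -17543 - √546*(462 + √7)/6468 ≈ -17545.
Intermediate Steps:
v = √7 ≈ 2.6458
a = 13/42 (a = 2*((-8 + 34)/(90 + 78)) = 2*(26/168) = 2*(26*(1/168)) = 2*(13/84) = 13/42 ≈ 0.30952)
D = -3 - √7/154 (D = -3 + √7/(-154) = -3 + √7*(-1/154) = -3 - √7/154 ≈ -3.0172)
A(f) = √f*(-3 - √7/154) (A(f) = (-3 - √7/154)*√f = √f*(-3 - √7/154))
-17543 + A(a) = -17543 + √(13/42)*(-462 - √7)/154 = -17543 + (√546/42)*(-462 - √7)/154 = -17543 + √546*(-462 - √7)/6468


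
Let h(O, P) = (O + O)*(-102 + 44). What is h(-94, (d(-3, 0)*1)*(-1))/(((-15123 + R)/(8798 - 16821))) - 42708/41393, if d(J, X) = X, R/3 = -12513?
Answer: 1809463060280/1089919083 ≈ 1660.2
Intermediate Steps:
R = -37539 (R = 3*(-12513) = -37539)
h(O, P) = -116*O (h(O, P) = (2*O)*(-58) = -116*O)
h(-94, (d(-3, 0)*1)*(-1))/(((-15123 + R)/(8798 - 16821))) - 42708/41393 = (-116*(-94))/(((-15123 - 37539)/(8798 - 16821))) - 42708/41393 = 10904/((-52662/(-8023))) - 42708*1/41393 = 10904/((-52662*(-1/8023))) - 42708/41393 = 10904/(52662/8023) - 42708/41393 = 10904*(8023/52662) - 42708/41393 = 43741396/26331 - 42708/41393 = 1809463060280/1089919083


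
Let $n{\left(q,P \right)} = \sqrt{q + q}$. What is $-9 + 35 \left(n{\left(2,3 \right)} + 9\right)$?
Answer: $376$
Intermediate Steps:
$n{\left(q,P \right)} = \sqrt{2} \sqrt{q}$ ($n{\left(q,P \right)} = \sqrt{2 q} = \sqrt{2} \sqrt{q}$)
$-9 + 35 \left(n{\left(2,3 \right)} + 9\right) = -9 + 35 \left(\sqrt{2} \sqrt{2} + 9\right) = -9 + 35 \left(2 + 9\right) = -9 + 35 \cdot 11 = -9 + 385 = 376$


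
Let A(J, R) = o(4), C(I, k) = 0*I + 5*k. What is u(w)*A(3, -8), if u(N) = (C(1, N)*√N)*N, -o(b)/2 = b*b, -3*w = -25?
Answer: -500000*√3/27 ≈ -32075.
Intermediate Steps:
w = 25/3 (w = -⅓*(-25) = 25/3 ≈ 8.3333)
C(I, k) = 5*k (C(I, k) = 0 + 5*k = 5*k)
o(b) = -2*b² (o(b) = -2*b*b = -2*b²)
A(J, R) = -32 (A(J, R) = -2*4² = -2*16 = -32)
u(N) = 5*N^(5/2) (u(N) = ((5*N)*√N)*N = (5*N^(3/2))*N = 5*N^(5/2))
u(w)*A(3, -8) = (5*(25/3)^(5/2))*(-32) = (5*(3125*√3/27))*(-32) = (15625*√3/27)*(-32) = -500000*√3/27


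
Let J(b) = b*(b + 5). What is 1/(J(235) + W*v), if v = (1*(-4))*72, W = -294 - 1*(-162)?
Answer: 1/94416 ≈ 1.0591e-5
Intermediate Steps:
J(b) = b*(5 + b)
W = -132 (W = -294 + 162 = -132)
v = -288 (v = -4*72 = -288)
1/(J(235) + W*v) = 1/(235*(5 + 235) - 132*(-288)) = 1/(235*240 + 38016) = 1/(56400 + 38016) = 1/94416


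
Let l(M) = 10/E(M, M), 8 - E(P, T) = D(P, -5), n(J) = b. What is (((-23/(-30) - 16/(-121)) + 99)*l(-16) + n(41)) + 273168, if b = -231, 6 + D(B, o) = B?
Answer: 2972646563/10890 ≈ 2.7297e+5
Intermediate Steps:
D(B, o) = -6 + B
n(J) = -231
E(P, T) = 14 - P (E(P, T) = 8 - (-6 + P) = 8 + (6 - P) = 14 - P)
l(M) = 10/(14 - M)
(((-23/(-30) - 16/(-121)) + 99)*l(-16) + n(41)) + 273168 = (((-23/(-30) - 16/(-121)) + 99)*(-10/(-14 - 16)) - 231) + 273168 = (((-23*(-1/30) - 16*(-1/121)) + 99)*(-10/(-30)) - 231) + 273168 = (((23/30 + 16/121) + 99)*(-10*(-1/30)) - 231) + 273168 = ((3263/3630 + 99)*(⅓) - 231) + 273168 = ((362633/3630)*(⅓) - 231) + 273168 = (362633/10890 - 231) + 273168 = -2152957/10890 + 273168 = 2972646563/10890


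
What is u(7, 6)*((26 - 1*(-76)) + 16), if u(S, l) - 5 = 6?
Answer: 1298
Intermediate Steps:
u(S, l) = 11 (u(S, l) = 5 + 6 = 11)
u(7, 6)*((26 - 1*(-76)) + 16) = 11*((26 - 1*(-76)) + 16) = 11*((26 + 76) + 16) = 11*(102 + 16) = 11*118 = 1298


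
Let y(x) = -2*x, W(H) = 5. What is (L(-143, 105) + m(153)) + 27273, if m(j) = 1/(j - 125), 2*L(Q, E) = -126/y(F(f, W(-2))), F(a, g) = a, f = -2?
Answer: 190801/7 ≈ 27257.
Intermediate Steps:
L(Q, E) = -63/4 (L(Q, E) = (-126/((-2*(-2))))/2 = (-126/4)/2 = (-126*¼)/2 = (½)*(-63/2) = -63/4)
m(j) = 1/(-125 + j)
(L(-143, 105) + m(153)) + 27273 = (-63/4 + 1/(-125 + 153)) + 27273 = (-63/4 + 1/28) + 27273 = -110/7 + 27273 = 190801/7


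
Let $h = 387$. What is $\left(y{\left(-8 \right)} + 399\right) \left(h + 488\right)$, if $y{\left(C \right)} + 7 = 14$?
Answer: $355250$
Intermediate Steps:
$y{\left(C \right)} = 7$ ($y{\left(C \right)} = -7 + 14 = 7$)
$\left(y{\left(-8 \right)} + 399\right) \left(h + 488\right) = \left(7 + 399\right) \left(387 + 488\right) = 406 \cdot 875 = 355250$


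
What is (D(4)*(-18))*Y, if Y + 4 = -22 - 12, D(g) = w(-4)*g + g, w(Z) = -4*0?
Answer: 2736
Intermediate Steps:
w(Z) = 0
D(g) = g (D(g) = 0*g + g = 0 + g = g)
Y = -38 (Y = -4 + (-22 - 12) = -4 - 34 = -38)
(D(4)*(-18))*Y = (4*(-18))*(-38) = -72*(-38) = 2736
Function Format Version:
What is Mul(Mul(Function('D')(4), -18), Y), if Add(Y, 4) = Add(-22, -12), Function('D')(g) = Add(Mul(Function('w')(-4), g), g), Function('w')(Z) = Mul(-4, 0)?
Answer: 2736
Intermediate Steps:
Function('w')(Z) = 0
Function('D')(g) = g (Function('D')(g) = Add(Mul(0, g), g) = Add(0, g) = g)
Y = -38 (Y = Add(-4, Add(-22, -12)) = Add(-4, -34) = -38)
Mul(Mul(Function('D')(4), -18), Y) = Mul(Mul(4, -18), -38) = Mul(-72, -38) = 2736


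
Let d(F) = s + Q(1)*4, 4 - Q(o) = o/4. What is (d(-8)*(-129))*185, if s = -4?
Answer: -262515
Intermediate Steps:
Q(o) = 4 - o/4
d(F) = 11 (d(F) = -4 + (4 - ¼*1)*4 = -4 + (4 - ¼)*4 = -4 + (15/4)*4 = -4 + 15 = 11)
(d(-8)*(-129))*185 = (11*(-129))*185 = -1419*185 = -262515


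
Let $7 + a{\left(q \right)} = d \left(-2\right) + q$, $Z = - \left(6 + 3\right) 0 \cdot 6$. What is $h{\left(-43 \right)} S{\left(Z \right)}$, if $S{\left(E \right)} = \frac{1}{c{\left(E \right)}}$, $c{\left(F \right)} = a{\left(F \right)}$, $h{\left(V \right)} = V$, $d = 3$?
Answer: $\frac{43}{13} \approx 3.3077$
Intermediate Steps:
$Z = 0$ ($Z = - 9 \cdot 0 \cdot 6 = - 0 \cdot 6 = \left(-1\right) 0 = 0$)
$a{\left(q \right)} = -13 + q$ ($a{\left(q \right)} = -7 + \left(3 \left(-2\right) + q\right) = -7 + \left(-6 + q\right) = -13 + q$)
$c{\left(F \right)} = -13 + F$
$S{\left(E \right)} = \frac{1}{-13 + E}$
$h{\left(-43 \right)} S{\left(Z \right)} = - \frac{43}{-13 + 0} = - \frac{43}{-13} = \left(-43\right) \left(- \frac{1}{13}\right) = \frac{43}{13}$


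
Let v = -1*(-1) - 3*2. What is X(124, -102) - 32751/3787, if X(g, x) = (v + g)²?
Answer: 53594956/3787 ≈ 14152.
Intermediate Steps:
v = -5 (v = 1 - 6 = -5)
X(g, x) = (-5 + g)²
X(124, -102) - 32751/3787 = (-5 + 124)² - 32751/3787 = 119² - 32751/3787 = 14161 - 1*32751/3787 = 14161 - 32751/3787 = 53594956/3787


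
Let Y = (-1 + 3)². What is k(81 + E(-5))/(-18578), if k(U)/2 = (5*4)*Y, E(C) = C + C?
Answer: -80/9289 ≈ -0.0086123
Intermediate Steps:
E(C) = 2*C
Y = 4 (Y = 2² = 4)
k(U) = 160 (k(U) = 2*((5*4)*4) = 2*(20*4) = 2*80 = 160)
k(81 + E(-5))/(-18578) = 160/(-18578) = 160*(-1/18578) = -80/9289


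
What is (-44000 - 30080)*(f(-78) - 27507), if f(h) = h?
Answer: 2043496800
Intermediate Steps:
(-44000 - 30080)*(f(-78) - 27507) = (-44000 - 30080)*(-78 - 27507) = -74080*(-27585) = 2043496800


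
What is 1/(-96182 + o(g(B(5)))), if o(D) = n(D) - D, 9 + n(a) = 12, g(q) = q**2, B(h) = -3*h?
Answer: -1/96404 ≈ -1.0373e-5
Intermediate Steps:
n(a) = 3 (n(a) = -9 + 12 = 3)
o(D) = 3 - D
1/(-96182 + o(g(B(5)))) = 1/(-96182 + (3 - (-3*5)**2)) = 1/(-96182 + (3 - 1*(-15)**2)) = 1/(-96182 + (3 - 1*225)) = 1/(-96182 + (3 - 225)) = 1/(-96182 - 222) = 1/(-96404) = -1/96404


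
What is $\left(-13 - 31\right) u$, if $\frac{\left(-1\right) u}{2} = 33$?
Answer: $2904$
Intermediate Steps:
$u = -66$ ($u = \left(-2\right) 33 = -66$)
$\left(-13 - 31\right) u = \left(-13 - 31\right) \left(-66\right) = \left(-44\right) \left(-66\right) = 2904$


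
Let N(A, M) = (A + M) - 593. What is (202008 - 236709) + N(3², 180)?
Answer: -35105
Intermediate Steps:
N(A, M) = -593 + A + M
(202008 - 236709) + N(3², 180) = (202008 - 236709) + (-593 + 3² + 180) = -34701 + (-593 + 9 + 180) = -34701 - 404 = -35105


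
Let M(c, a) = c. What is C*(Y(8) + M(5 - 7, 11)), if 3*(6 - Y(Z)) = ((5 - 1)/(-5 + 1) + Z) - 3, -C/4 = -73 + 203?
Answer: -4160/3 ≈ -1386.7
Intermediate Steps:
C = -520 (C = -4*(-73 + 203) = -4*130 = -520)
Y(Z) = 22/3 - Z/3 (Y(Z) = 6 - (((5 - 1)/(-5 + 1) + Z) - 3)/3 = 6 - ((4/(-4) + Z) - 3)/3 = 6 - ((4*(-¼) + Z) - 3)/3 = 6 - ((-1 + Z) - 3)/3 = 6 - (-4 + Z)/3 = 6 + (4/3 - Z/3) = 22/3 - Z/3)
C*(Y(8) + M(5 - 7, 11)) = -520*((22/3 - ⅓*8) + (5 - 7)) = -520*((22/3 - 8/3) - 2) = -520*(14/3 - 2) = -520*8/3 = -4160/3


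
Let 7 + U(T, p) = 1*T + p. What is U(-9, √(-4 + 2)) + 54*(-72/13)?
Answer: -4096/13 + I*√2 ≈ -315.08 + 1.4142*I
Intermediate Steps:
U(T, p) = -7 + T + p (U(T, p) = -7 + (1*T + p) = -7 + (T + p) = -7 + T + p)
U(-9, √(-4 + 2)) + 54*(-72/13) = (-7 - 9 + √(-4 + 2)) + 54*(-72/13) = (-7 - 9 + √(-2)) + 54*(-72*1/13) = (-7 - 9 + I*√2) + 54*(-72/13) = (-16 + I*√2) - 3888/13 = -4096/13 + I*√2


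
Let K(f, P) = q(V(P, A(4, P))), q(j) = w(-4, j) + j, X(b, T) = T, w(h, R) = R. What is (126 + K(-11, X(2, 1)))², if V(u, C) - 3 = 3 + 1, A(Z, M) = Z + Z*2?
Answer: 19600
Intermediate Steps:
A(Z, M) = 3*Z (A(Z, M) = Z + 2*Z = 3*Z)
V(u, C) = 7 (V(u, C) = 3 + (3 + 1) = 3 + 4 = 7)
q(j) = 2*j (q(j) = j + j = 2*j)
K(f, P) = 14 (K(f, P) = 2*7 = 14)
(126 + K(-11, X(2, 1)))² = (126 + 14)² = 140² = 19600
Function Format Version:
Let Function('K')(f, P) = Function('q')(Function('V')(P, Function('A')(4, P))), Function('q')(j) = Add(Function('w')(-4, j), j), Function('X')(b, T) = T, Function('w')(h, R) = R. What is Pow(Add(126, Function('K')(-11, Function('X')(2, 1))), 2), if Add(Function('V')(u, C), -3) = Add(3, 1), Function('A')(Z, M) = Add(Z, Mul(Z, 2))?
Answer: 19600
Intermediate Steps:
Function('A')(Z, M) = Mul(3, Z) (Function('A')(Z, M) = Add(Z, Mul(2, Z)) = Mul(3, Z))
Function('V')(u, C) = 7 (Function('V')(u, C) = Add(3, Add(3, 1)) = Add(3, 4) = 7)
Function('q')(j) = Mul(2, j) (Function('q')(j) = Add(j, j) = Mul(2, j))
Function('K')(f, P) = 14 (Function('K')(f, P) = Mul(2, 7) = 14)
Pow(Add(126, Function('K')(-11, Function('X')(2, 1))), 2) = Pow(Add(126, 14), 2) = Pow(140, 2) = 19600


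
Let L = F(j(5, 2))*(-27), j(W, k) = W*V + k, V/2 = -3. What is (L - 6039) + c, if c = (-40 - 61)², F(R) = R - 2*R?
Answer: 3406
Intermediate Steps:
V = -6 (V = 2*(-3) = -6)
j(W, k) = k - 6*W (j(W, k) = W*(-6) + k = -6*W + k = k - 6*W)
F(R) = -R
c = 10201 (c = (-101)² = 10201)
L = -756 (L = -(2 - 6*5)*(-27) = -(2 - 30)*(-27) = -1*(-28)*(-27) = 28*(-27) = -756)
(L - 6039) + c = (-756 - 6039) + 10201 = -6795 + 10201 = 3406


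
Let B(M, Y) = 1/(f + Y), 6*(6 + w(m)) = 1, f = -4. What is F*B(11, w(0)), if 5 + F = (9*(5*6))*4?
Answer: -6450/59 ≈ -109.32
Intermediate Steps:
F = 1075 (F = -5 + (9*(5*6))*4 = -5 + (9*30)*4 = -5 + 270*4 = -5 + 1080 = 1075)
w(m) = -35/6 (w(m) = -6 + (⅙)*1 = -6 + ⅙ = -35/6)
B(M, Y) = 1/(-4 + Y)
F*B(11, w(0)) = 1075/(-4 - 35/6) = 1075/(-59/6) = 1075*(-6/59) = -6450/59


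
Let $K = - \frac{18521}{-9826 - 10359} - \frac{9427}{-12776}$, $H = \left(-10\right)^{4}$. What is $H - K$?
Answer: $\frac{2578408691709}{257883560} \approx 9998.3$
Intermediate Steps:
$H = 10000$
$K = \frac{426908291}{257883560}$ ($K = - \frac{18521}{-20185} - - \frac{9427}{12776} = \left(-18521\right) \left(- \frac{1}{20185}\right) + \frac{9427}{12776} = \frac{18521}{20185} + \frac{9427}{12776} = \frac{426908291}{257883560} \approx 1.6554$)
$H - K = 10000 - \frac{426908291}{257883560} = \frac{2578408691709}{257883560}$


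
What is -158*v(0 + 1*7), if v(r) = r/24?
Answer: -553/12 ≈ -46.083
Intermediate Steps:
v(r) = r/24 (v(r) = r*(1/24) = r/24)
-158*v(0 + 1*7) = -79*(0 + 1*7)/12 = -79*(0 + 7)/12 = -79*7/12 = -158*7/24 = -553/12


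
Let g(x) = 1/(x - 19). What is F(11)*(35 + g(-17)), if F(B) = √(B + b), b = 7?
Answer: 1259*√2/12 ≈ 148.37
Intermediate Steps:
F(B) = √(7 + B) (F(B) = √(B + 7) = √(7 + B))
g(x) = 1/(-19 + x)
F(11)*(35 + g(-17)) = √(7 + 11)*(35 + 1/(-19 - 17)) = √18*(35 + 1/(-36)) = (3*√2)*(35 - 1/36) = (3*√2)*(1259/36) = 1259*√2/12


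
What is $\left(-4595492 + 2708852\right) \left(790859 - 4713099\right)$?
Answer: $7399854873600$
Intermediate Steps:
$\left(-4595492 + 2708852\right) \left(790859 - 4713099\right) = \left(-1886640\right) \left(-3922240\right) = 7399854873600$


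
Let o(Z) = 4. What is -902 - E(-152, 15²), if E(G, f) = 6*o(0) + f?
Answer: -1151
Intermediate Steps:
E(G, f) = 24 + f (E(G, f) = 6*4 + f = 24 + f)
-902 - E(-152, 15²) = -902 - (24 + 15²) = -902 - (24 + 225) = -902 - 1*249 = -902 - 249 = -1151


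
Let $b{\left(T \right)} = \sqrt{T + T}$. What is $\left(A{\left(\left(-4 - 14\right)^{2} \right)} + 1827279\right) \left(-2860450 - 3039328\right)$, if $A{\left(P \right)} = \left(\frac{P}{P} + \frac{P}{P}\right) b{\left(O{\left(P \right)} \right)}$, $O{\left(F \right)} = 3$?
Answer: $-10780540444062 - 11799556 \sqrt{6} \approx -1.0781 \cdot 10^{13}$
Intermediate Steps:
$b{\left(T \right)} = \sqrt{2} \sqrt{T}$ ($b{\left(T \right)} = \sqrt{2 T} = \sqrt{2} \sqrt{T}$)
$A{\left(P \right)} = 2 \sqrt{6}$ ($A{\left(P \right)} = \left(\frac{P}{P} + \frac{P}{P}\right) \sqrt{2} \sqrt{3} = \left(1 + 1\right) \sqrt{6} = 2 \sqrt{6}$)
$\left(A{\left(\left(-4 - 14\right)^{2} \right)} + 1827279\right) \left(-2860450 - 3039328\right) = \left(2 \sqrt{6} + 1827279\right) \left(-2860450 - 3039328\right) = \left(1827279 + 2 \sqrt{6}\right) \left(-5899778\right) = -10780540444062 - 11799556 \sqrt{6}$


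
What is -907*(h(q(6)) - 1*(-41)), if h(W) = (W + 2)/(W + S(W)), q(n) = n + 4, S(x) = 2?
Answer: -38094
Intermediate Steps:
q(n) = 4 + n
h(W) = 1 (h(W) = (W + 2)/(W + 2) = (2 + W)/(2 + W) = 1)
-907*(h(q(6)) - 1*(-41)) = -907*(1 - 1*(-41)) = -907*(1 + 41) = -907*42 = -38094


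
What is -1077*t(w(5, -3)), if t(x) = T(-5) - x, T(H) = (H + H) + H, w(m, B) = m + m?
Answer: 26925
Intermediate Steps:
w(m, B) = 2*m
T(H) = 3*H (T(H) = 2*H + H = 3*H)
t(x) = -15 - x (t(x) = 3*(-5) - x = -15 - x)
-1077*t(w(5, -3)) = -1077*(-15 - 2*5) = -1077*(-15 - 1*10) = -1077*(-15 - 10) = -1077*(-25) = 26925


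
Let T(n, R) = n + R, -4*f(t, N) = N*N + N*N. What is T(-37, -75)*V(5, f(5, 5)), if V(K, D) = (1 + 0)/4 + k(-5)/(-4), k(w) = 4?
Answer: 84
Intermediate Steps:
f(t, N) = -N²/2 (f(t, N) = -(N*N + N*N)/4 = -(N² + N²)/4 = -N²/2)
V(K, D) = -¾ (V(K, D) = (1 + 0)/4 + 4/(-4) = 1*(¼) + 4*(-¼) = ¼ - 1 = -¾)
T(n, R) = R + n
T(-37, -75)*V(5, f(5, 5)) = (-75 - 37)*(-¾) = -112*(-¾) = 84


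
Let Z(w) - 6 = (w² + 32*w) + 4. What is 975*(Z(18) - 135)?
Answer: 755625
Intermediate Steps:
Z(w) = 10 + w² + 32*w (Z(w) = 6 + ((w² + 32*w) + 4) = 6 + (4 + w² + 32*w) = 10 + w² + 32*w)
975*(Z(18) - 135) = 975*((10 + 18² + 32*18) - 135) = 975*((10 + 324 + 576) - 135) = 975*(910 - 135) = 975*775 = 755625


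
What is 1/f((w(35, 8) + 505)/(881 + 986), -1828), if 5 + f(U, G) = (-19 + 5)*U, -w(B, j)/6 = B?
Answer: -1867/13465 ≈ -0.13866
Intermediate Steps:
w(B, j) = -6*B
f(U, G) = -5 - 14*U (f(U, G) = -5 + (-19 + 5)*U = -5 - 14*U)
1/f((w(35, 8) + 505)/(881 + 986), -1828) = 1/(-5 - 14*(-6*35 + 505)/(881 + 986)) = 1/(-5 - 14*(-210 + 505)/1867) = 1/(-5 - 4130/1867) = 1/(-13465/1867) = -1867/13465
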